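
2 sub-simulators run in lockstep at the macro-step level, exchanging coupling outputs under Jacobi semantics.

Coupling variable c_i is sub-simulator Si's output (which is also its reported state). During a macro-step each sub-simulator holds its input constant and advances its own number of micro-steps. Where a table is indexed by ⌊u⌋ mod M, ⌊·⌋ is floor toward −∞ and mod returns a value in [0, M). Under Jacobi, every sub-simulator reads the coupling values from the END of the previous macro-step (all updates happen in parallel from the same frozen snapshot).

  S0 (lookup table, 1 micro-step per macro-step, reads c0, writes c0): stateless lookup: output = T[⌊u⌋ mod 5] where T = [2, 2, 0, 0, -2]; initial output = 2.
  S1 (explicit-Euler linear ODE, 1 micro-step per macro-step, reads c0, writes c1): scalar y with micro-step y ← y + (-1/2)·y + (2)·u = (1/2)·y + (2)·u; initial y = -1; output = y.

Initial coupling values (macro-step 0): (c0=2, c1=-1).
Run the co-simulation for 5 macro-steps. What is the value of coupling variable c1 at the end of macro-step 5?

c1 at macro-step 5 = 167/32

macro 1: S0 reads c0=2 → after 1×micro: 0; S1 reads c0=2 → after 1×micro: 7/2 ⇒ (c0=0, c1=7/2)
macro 2: S0 reads c0=0 → after 1×micro: 2; S1 reads c0=0 → after 1×micro: 7/4 ⇒ (c0=2, c1=7/4)
macro 3: S0 reads c0=2 → after 1×micro: 0; S1 reads c0=2 → after 1×micro: 39/8 ⇒ (c0=0, c1=39/8)
macro 4: S0 reads c0=0 → after 1×micro: 2; S1 reads c0=0 → after 1×micro: 39/16 ⇒ (c0=2, c1=39/16)
macro 5: S0 reads c0=2 → after 1×micro: 0; S1 reads c0=2 → after 1×micro: 167/32 ⇒ (c0=0, c1=167/32)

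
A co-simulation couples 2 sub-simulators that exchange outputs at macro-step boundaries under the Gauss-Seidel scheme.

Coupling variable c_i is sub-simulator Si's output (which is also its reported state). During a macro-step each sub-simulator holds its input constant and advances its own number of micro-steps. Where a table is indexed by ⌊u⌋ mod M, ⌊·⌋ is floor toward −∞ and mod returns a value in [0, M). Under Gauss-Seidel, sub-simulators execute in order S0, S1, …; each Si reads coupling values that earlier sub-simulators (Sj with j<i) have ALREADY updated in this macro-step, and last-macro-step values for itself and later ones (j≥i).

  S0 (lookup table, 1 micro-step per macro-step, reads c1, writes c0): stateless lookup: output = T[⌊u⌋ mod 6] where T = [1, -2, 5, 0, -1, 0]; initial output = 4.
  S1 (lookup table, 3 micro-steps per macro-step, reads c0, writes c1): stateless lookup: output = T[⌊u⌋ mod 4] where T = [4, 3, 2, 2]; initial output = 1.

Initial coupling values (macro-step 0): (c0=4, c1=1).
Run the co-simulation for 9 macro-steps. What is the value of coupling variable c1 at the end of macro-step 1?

c1 at macro-step 1 = 2

macro 1: S0 reads c1=1 → after 1×micro: -2; S1 reads c0=-2 → after 3×micro: 2 ⇒ (c0=-2, c1=2)
macro 2: S0 reads c1=2 → after 1×micro: 5; S1 reads c0=5 → after 3×micro: 3 ⇒ (c0=5, c1=3)
macro 3: S0 reads c1=3 → after 1×micro: 0; S1 reads c0=0 → after 3×micro: 4 ⇒ (c0=0, c1=4)
macro 4: S0 reads c1=4 → after 1×micro: -1; S1 reads c0=-1 → after 3×micro: 2 ⇒ (c0=-1, c1=2)
macro 5: S0 reads c1=2 → after 1×micro: 5; S1 reads c0=5 → after 3×micro: 3 ⇒ (c0=5, c1=3)
macro 6: S0 reads c1=3 → after 1×micro: 0; S1 reads c0=0 → after 3×micro: 4 ⇒ (c0=0, c1=4)
macro 7: S0 reads c1=4 → after 1×micro: -1; S1 reads c0=-1 → after 3×micro: 2 ⇒ (c0=-1, c1=2)
macro 8: S0 reads c1=2 → after 1×micro: 5; S1 reads c0=5 → after 3×micro: 3 ⇒ (c0=5, c1=3)
macro 9: S0 reads c1=3 → after 1×micro: 0; S1 reads c0=0 → after 3×micro: 4 ⇒ (c0=0, c1=4)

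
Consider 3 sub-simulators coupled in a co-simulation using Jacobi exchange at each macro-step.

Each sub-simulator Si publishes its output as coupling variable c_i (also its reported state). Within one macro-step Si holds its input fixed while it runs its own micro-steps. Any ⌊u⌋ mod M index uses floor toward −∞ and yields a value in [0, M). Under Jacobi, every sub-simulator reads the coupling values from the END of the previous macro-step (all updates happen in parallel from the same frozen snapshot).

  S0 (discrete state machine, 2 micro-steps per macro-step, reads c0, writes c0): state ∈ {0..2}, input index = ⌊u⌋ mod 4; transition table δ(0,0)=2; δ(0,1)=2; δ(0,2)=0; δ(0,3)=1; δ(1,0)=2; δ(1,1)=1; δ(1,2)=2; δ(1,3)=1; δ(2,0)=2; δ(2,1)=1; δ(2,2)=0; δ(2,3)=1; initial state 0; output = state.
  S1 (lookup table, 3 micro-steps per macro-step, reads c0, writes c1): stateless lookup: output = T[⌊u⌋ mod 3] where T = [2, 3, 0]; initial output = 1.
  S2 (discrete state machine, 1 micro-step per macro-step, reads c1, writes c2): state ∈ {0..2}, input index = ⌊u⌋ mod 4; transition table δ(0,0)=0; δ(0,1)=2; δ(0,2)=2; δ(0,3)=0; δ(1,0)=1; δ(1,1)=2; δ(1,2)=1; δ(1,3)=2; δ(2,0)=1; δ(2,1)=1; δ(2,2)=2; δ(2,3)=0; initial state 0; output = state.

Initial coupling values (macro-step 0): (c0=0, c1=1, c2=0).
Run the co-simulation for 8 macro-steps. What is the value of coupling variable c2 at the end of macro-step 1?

macro 1: S0 reads c0=0 → after 2×micro: 2; S1 reads c0=0 → after 3×micro: 2; S2 reads c1=1 → after 1×micro: 2 ⇒ (c0=2, c1=2, c2=2)
macro 2: S0 reads c0=2 → after 2×micro: 0; S1 reads c0=2 → after 3×micro: 0; S2 reads c1=2 → after 1×micro: 2 ⇒ (c0=0, c1=0, c2=2)
macro 3: S0 reads c0=0 → after 2×micro: 2; S1 reads c0=0 → after 3×micro: 2; S2 reads c1=0 → after 1×micro: 1 ⇒ (c0=2, c1=2, c2=1)
macro 4: S0 reads c0=2 → after 2×micro: 0; S1 reads c0=2 → after 3×micro: 0; S2 reads c1=2 → after 1×micro: 1 ⇒ (c0=0, c1=0, c2=1)
macro 5: S0 reads c0=0 → after 2×micro: 2; S1 reads c0=0 → after 3×micro: 2; S2 reads c1=0 → after 1×micro: 1 ⇒ (c0=2, c1=2, c2=1)
macro 6: S0 reads c0=2 → after 2×micro: 0; S1 reads c0=2 → after 3×micro: 0; S2 reads c1=2 → after 1×micro: 1 ⇒ (c0=0, c1=0, c2=1)
macro 7: S0 reads c0=0 → after 2×micro: 2; S1 reads c0=0 → after 3×micro: 2; S2 reads c1=0 → after 1×micro: 1 ⇒ (c0=2, c1=2, c2=1)
macro 8: S0 reads c0=2 → after 2×micro: 0; S1 reads c0=2 → after 3×micro: 0; S2 reads c1=2 → after 1×micro: 1 ⇒ (c0=0, c1=0, c2=1)

c2 at macro-step 1 = 2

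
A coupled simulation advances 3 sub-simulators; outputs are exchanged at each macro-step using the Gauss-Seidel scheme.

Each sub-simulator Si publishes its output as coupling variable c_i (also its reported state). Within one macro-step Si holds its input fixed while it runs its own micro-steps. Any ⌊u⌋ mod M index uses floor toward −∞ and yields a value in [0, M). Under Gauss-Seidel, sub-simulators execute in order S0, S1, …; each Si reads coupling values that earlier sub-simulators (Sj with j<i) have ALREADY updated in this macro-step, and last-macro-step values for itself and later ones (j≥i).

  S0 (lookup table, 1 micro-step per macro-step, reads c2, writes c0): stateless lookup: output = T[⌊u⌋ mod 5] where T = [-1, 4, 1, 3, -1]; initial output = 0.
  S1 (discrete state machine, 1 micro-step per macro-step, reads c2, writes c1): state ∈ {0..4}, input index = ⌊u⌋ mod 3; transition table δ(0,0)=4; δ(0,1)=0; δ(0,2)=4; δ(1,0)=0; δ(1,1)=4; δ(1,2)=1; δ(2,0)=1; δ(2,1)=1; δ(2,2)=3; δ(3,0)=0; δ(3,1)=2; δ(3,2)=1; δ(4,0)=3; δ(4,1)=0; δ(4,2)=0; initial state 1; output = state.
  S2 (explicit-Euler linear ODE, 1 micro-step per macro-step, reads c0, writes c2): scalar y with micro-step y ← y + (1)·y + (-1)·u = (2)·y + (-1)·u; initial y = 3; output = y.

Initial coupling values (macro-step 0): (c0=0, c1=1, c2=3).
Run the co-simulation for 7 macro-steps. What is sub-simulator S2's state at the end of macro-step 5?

macro 1: S0 reads c2=3 → after 1×micro: 3; S1 reads c2=3 → after 1×micro: 0; S2 reads c0=3 → after 1×micro: 3 ⇒ (c0=3, c1=0, c2=3)
macro 2: S0 reads c2=3 → after 1×micro: 3; S1 reads c2=3 → after 1×micro: 4; S2 reads c0=3 → after 1×micro: 3 ⇒ (c0=3, c1=4, c2=3)
macro 3: S0 reads c2=3 → after 1×micro: 3; S1 reads c2=3 → after 1×micro: 3; S2 reads c0=3 → after 1×micro: 3 ⇒ (c0=3, c1=3, c2=3)
macro 4: S0 reads c2=3 → after 1×micro: 3; S1 reads c2=3 → after 1×micro: 0; S2 reads c0=3 → after 1×micro: 3 ⇒ (c0=3, c1=0, c2=3)
macro 5: S0 reads c2=3 → after 1×micro: 3; S1 reads c2=3 → after 1×micro: 4; S2 reads c0=3 → after 1×micro: 3 ⇒ (c0=3, c1=4, c2=3)
macro 6: S0 reads c2=3 → after 1×micro: 3; S1 reads c2=3 → after 1×micro: 3; S2 reads c0=3 → after 1×micro: 3 ⇒ (c0=3, c1=3, c2=3)
macro 7: S0 reads c2=3 → after 1×micro: 3; S1 reads c2=3 → after 1×micro: 0; S2 reads c0=3 → after 1×micro: 3 ⇒ (c0=3, c1=0, c2=3)

S2 state at macro-step 5 = 3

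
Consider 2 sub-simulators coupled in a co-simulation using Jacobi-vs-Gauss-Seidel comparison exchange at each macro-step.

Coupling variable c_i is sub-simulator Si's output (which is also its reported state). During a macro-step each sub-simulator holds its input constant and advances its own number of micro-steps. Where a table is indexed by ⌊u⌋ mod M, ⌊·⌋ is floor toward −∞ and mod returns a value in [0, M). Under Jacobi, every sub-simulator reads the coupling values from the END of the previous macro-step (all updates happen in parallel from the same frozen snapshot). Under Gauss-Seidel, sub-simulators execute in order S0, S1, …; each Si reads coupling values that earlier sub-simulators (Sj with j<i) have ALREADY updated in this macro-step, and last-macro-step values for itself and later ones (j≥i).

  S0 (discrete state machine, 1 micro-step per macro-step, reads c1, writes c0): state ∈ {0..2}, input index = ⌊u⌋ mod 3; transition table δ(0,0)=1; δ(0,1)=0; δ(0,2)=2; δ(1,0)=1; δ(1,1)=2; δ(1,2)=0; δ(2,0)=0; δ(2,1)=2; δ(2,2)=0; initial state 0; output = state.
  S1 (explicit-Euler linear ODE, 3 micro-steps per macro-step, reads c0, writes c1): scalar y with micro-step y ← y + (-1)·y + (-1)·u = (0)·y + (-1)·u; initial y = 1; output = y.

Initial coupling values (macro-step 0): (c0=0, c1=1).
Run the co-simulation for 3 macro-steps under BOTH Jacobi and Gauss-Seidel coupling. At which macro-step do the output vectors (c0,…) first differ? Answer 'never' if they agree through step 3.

[Jacobi] macro 1: S0 reads c1=1 → after 1×micro: 0; S1 reads c0=0 → after 3×micro: 0 ⇒ (c0=0, c1=0)
[Jacobi] macro 2: S0 reads c1=0 → after 1×micro: 1; S1 reads c0=0 → after 3×micro: 0 ⇒ (c0=1, c1=0)
[Jacobi] macro 3: S0 reads c1=0 → after 1×micro: 1; S1 reads c0=1 → after 3×micro: -1 ⇒ (c0=1, c1=-1)
[Gauss-Seidel] macro 1: S0 reads c1=1 → after 1×micro: 0; S1 reads c0=0 → after 3×micro: 0 ⇒ (c0=0, c1=0)
[Gauss-Seidel] macro 2: S0 reads c1=0 → after 1×micro: 1; S1 reads c0=1 → after 3×micro: -1 ⇒ (c0=1, c1=-1)
[Gauss-Seidel] macro 3: S0 reads c1=-1 → after 1×micro: 0; S1 reads c0=0 → after 3×micro: 0 ⇒ (c0=0, c1=0)

first divergence at macro-step: 2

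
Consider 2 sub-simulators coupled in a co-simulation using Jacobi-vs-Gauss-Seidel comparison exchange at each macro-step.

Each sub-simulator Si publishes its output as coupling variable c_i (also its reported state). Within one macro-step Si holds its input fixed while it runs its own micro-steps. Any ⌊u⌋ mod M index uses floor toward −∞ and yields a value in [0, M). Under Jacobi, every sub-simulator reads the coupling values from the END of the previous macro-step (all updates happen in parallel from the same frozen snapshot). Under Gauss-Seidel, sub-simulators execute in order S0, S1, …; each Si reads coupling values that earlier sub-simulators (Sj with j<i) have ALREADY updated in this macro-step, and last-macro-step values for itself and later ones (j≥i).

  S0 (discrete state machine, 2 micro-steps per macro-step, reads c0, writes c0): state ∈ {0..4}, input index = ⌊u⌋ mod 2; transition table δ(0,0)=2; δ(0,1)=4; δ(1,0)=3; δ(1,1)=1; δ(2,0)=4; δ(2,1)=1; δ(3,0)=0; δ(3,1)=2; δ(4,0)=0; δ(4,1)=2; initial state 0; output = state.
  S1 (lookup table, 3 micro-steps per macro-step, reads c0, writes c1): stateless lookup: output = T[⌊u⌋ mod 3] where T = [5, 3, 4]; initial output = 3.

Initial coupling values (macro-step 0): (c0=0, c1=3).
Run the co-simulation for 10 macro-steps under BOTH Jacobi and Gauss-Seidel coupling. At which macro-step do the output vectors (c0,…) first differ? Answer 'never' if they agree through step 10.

first divergence at macro-step: 1

[Jacobi] macro 1: S0 reads c0=0 → after 2×micro: 4; S1 reads c0=0 → after 3×micro: 5 ⇒ (c0=4, c1=5)
[Jacobi] macro 2: S0 reads c0=4 → after 2×micro: 2; S1 reads c0=4 → after 3×micro: 3 ⇒ (c0=2, c1=3)
[Jacobi] macro 3: S0 reads c0=2 → after 2×micro: 0; S1 reads c0=2 → after 3×micro: 4 ⇒ (c0=0, c1=4)
[Jacobi] macro 4: S0 reads c0=0 → after 2×micro: 4; S1 reads c0=0 → after 3×micro: 5 ⇒ (c0=4, c1=5)
[Jacobi] macro 5: S0 reads c0=4 → after 2×micro: 2; S1 reads c0=4 → after 3×micro: 3 ⇒ (c0=2, c1=3)
[Jacobi] macro 6: S0 reads c0=2 → after 2×micro: 0; S1 reads c0=2 → after 3×micro: 4 ⇒ (c0=0, c1=4)
[Jacobi] macro 7: S0 reads c0=0 → after 2×micro: 4; S1 reads c0=0 → after 3×micro: 5 ⇒ (c0=4, c1=5)
[Jacobi] macro 8: S0 reads c0=4 → after 2×micro: 2; S1 reads c0=4 → after 3×micro: 3 ⇒ (c0=2, c1=3)
[Jacobi] macro 9: S0 reads c0=2 → after 2×micro: 0; S1 reads c0=2 → after 3×micro: 4 ⇒ (c0=0, c1=4)
[Jacobi] macro 10: S0 reads c0=0 → after 2×micro: 4; S1 reads c0=0 → after 3×micro: 5 ⇒ (c0=4, c1=5)
[Gauss-Seidel] macro 1: S0 reads c0=0 → after 2×micro: 4; S1 reads c0=4 → after 3×micro: 3 ⇒ (c0=4, c1=3)
[Gauss-Seidel] macro 2: S0 reads c0=4 → after 2×micro: 2; S1 reads c0=2 → after 3×micro: 4 ⇒ (c0=2, c1=4)
[Gauss-Seidel] macro 3: S0 reads c0=2 → after 2×micro: 0; S1 reads c0=0 → after 3×micro: 5 ⇒ (c0=0, c1=5)
[Gauss-Seidel] macro 4: S0 reads c0=0 → after 2×micro: 4; S1 reads c0=4 → after 3×micro: 3 ⇒ (c0=4, c1=3)
[Gauss-Seidel] macro 5: S0 reads c0=4 → after 2×micro: 2; S1 reads c0=2 → after 3×micro: 4 ⇒ (c0=2, c1=4)
[Gauss-Seidel] macro 6: S0 reads c0=2 → after 2×micro: 0; S1 reads c0=0 → after 3×micro: 5 ⇒ (c0=0, c1=5)
[Gauss-Seidel] macro 7: S0 reads c0=0 → after 2×micro: 4; S1 reads c0=4 → after 3×micro: 3 ⇒ (c0=4, c1=3)
[Gauss-Seidel] macro 8: S0 reads c0=4 → after 2×micro: 2; S1 reads c0=2 → after 3×micro: 4 ⇒ (c0=2, c1=4)
[Gauss-Seidel] macro 9: S0 reads c0=2 → after 2×micro: 0; S1 reads c0=0 → after 3×micro: 5 ⇒ (c0=0, c1=5)
[Gauss-Seidel] macro 10: S0 reads c0=0 → after 2×micro: 4; S1 reads c0=4 → after 3×micro: 3 ⇒ (c0=4, c1=3)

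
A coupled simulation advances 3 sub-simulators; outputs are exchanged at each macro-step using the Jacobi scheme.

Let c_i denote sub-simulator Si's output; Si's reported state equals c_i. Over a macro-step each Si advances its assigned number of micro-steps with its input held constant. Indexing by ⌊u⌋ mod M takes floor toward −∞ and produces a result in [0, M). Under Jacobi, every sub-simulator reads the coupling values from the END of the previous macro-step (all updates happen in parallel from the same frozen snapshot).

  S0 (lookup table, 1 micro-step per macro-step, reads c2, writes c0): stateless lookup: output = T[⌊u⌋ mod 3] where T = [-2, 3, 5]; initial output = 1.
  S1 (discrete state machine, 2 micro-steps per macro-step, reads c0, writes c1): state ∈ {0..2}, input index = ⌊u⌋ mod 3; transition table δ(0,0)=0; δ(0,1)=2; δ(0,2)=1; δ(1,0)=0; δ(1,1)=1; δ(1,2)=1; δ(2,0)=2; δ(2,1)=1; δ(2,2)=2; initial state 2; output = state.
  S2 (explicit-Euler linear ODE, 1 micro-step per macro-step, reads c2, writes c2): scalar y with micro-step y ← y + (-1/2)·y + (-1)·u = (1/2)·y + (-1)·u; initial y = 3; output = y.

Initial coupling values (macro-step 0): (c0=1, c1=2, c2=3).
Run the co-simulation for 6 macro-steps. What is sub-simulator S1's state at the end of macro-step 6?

S1 state at macro-step 6 = 1

macro 1: S0 reads c2=3 → after 1×micro: -2; S1 reads c0=1 → after 2×micro: 1; S2 reads c2=3 → after 1×micro: -3/2 ⇒ (c0=-2, c1=1, c2=-3/2)
macro 2: S0 reads c2=-3/2 → after 1×micro: 3; S1 reads c0=-2 → after 2×micro: 1; S2 reads c2=-3/2 → after 1×micro: 3/4 ⇒ (c0=3, c1=1, c2=3/4)
macro 3: S0 reads c2=3/4 → after 1×micro: -2; S1 reads c0=3 → after 2×micro: 0; S2 reads c2=3/4 → after 1×micro: -3/8 ⇒ (c0=-2, c1=0, c2=-3/8)
macro 4: S0 reads c2=-3/8 → after 1×micro: 5; S1 reads c0=-2 → after 2×micro: 1; S2 reads c2=-3/8 → after 1×micro: 3/16 ⇒ (c0=5, c1=1, c2=3/16)
macro 5: S0 reads c2=3/16 → after 1×micro: -2; S1 reads c0=5 → after 2×micro: 1; S2 reads c2=3/16 → after 1×micro: -3/32 ⇒ (c0=-2, c1=1, c2=-3/32)
macro 6: S0 reads c2=-3/32 → after 1×micro: 5; S1 reads c0=-2 → after 2×micro: 1; S2 reads c2=-3/32 → after 1×micro: 3/64 ⇒ (c0=5, c1=1, c2=3/64)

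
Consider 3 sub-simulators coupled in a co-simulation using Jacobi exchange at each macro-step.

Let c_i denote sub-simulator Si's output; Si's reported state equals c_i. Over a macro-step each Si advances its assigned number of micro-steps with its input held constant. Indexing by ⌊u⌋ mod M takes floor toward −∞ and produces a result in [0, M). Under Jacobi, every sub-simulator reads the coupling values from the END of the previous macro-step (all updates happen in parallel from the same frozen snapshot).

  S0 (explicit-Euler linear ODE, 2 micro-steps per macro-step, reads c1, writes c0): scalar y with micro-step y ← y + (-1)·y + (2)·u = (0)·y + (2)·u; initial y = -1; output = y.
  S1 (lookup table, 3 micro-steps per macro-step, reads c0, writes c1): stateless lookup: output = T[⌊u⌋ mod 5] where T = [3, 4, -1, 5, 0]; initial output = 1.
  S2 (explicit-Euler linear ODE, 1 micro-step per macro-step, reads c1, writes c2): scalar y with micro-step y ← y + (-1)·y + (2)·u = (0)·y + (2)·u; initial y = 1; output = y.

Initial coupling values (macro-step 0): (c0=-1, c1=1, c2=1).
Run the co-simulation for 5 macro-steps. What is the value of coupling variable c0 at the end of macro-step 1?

c0 at macro-step 1 = 2

macro 1: S0 reads c1=1 → after 2×micro: 2; S1 reads c0=-1 → after 3×micro: 0; S2 reads c1=1 → after 1×micro: 2 ⇒ (c0=2, c1=0, c2=2)
macro 2: S0 reads c1=0 → after 2×micro: 0; S1 reads c0=2 → after 3×micro: -1; S2 reads c1=0 → after 1×micro: 0 ⇒ (c0=0, c1=-1, c2=0)
macro 3: S0 reads c1=-1 → after 2×micro: -2; S1 reads c0=0 → after 3×micro: 3; S2 reads c1=-1 → after 1×micro: -2 ⇒ (c0=-2, c1=3, c2=-2)
macro 4: S0 reads c1=3 → after 2×micro: 6; S1 reads c0=-2 → after 3×micro: 5; S2 reads c1=3 → after 1×micro: 6 ⇒ (c0=6, c1=5, c2=6)
macro 5: S0 reads c1=5 → after 2×micro: 10; S1 reads c0=6 → after 3×micro: 4; S2 reads c1=5 → after 1×micro: 10 ⇒ (c0=10, c1=4, c2=10)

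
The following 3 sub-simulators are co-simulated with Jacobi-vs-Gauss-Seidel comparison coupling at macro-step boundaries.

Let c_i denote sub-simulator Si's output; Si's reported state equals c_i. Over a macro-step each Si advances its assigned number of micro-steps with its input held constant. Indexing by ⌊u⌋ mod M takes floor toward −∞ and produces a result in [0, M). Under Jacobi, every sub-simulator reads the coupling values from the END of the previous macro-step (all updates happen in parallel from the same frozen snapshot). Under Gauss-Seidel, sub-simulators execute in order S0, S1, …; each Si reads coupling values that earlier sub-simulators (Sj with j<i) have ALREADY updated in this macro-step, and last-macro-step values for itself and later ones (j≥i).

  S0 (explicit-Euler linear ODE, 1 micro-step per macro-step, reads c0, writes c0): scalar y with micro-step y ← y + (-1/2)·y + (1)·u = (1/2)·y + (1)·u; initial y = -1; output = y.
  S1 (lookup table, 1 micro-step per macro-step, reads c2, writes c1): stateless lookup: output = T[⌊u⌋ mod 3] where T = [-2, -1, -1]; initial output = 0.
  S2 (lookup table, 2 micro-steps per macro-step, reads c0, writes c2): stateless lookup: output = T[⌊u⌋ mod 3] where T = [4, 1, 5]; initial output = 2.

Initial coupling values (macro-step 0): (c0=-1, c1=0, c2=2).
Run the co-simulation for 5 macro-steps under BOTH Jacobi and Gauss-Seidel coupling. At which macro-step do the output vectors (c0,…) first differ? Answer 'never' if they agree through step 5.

[Jacobi] macro 1: S0 reads c0=-1 → after 1×micro: -3/2; S1 reads c2=2 → after 1×micro: -1; S2 reads c0=-1 → after 2×micro: 5 ⇒ (c0=-3/2, c1=-1, c2=5)
[Jacobi] macro 2: S0 reads c0=-3/2 → after 1×micro: -9/4; S1 reads c2=5 → after 1×micro: -1; S2 reads c0=-3/2 → after 2×micro: 1 ⇒ (c0=-9/4, c1=-1, c2=1)
[Jacobi] macro 3: S0 reads c0=-9/4 → after 1×micro: -27/8; S1 reads c2=1 → after 1×micro: -1; S2 reads c0=-9/4 → after 2×micro: 4 ⇒ (c0=-27/8, c1=-1, c2=4)
[Jacobi] macro 4: S0 reads c0=-27/8 → after 1×micro: -81/16; S1 reads c2=4 → after 1×micro: -1; S2 reads c0=-27/8 → after 2×micro: 5 ⇒ (c0=-81/16, c1=-1, c2=5)
[Jacobi] macro 5: S0 reads c0=-81/16 → after 1×micro: -243/32; S1 reads c2=5 → after 1×micro: -1; S2 reads c0=-81/16 → after 2×micro: 4 ⇒ (c0=-243/32, c1=-1, c2=4)
[Gauss-Seidel] macro 1: S0 reads c0=-1 → after 1×micro: -3/2; S1 reads c2=2 → after 1×micro: -1; S2 reads c0=-3/2 → after 2×micro: 1 ⇒ (c0=-3/2, c1=-1, c2=1)
[Gauss-Seidel] macro 2: S0 reads c0=-3/2 → after 1×micro: -9/4; S1 reads c2=1 → after 1×micro: -1; S2 reads c0=-9/4 → after 2×micro: 4 ⇒ (c0=-9/4, c1=-1, c2=4)
[Gauss-Seidel] macro 3: S0 reads c0=-9/4 → after 1×micro: -27/8; S1 reads c2=4 → after 1×micro: -1; S2 reads c0=-27/8 → after 2×micro: 5 ⇒ (c0=-27/8, c1=-1, c2=5)
[Gauss-Seidel] macro 4: S0 reads c0=-27/8 → after 1×micro: -81/16; S1 reads c2=5 → after 1×micro: -1; S2 reads c0=-81/16 → after 2×micro: 4 ⇒ (c0=-81/16, c1=-1, c2=4)
[Gauss-Seidel] macro 5: S0 reads c0=-81/16 → after 1×micro: -243/32; S1 reads c2=4 → after 1×micro: -1; S2 reads c0=-243/32 → after 2×micro: 1 ⇒ (c0=-243/32, c1=-1, c2=1)

first divergence at macro-step: 1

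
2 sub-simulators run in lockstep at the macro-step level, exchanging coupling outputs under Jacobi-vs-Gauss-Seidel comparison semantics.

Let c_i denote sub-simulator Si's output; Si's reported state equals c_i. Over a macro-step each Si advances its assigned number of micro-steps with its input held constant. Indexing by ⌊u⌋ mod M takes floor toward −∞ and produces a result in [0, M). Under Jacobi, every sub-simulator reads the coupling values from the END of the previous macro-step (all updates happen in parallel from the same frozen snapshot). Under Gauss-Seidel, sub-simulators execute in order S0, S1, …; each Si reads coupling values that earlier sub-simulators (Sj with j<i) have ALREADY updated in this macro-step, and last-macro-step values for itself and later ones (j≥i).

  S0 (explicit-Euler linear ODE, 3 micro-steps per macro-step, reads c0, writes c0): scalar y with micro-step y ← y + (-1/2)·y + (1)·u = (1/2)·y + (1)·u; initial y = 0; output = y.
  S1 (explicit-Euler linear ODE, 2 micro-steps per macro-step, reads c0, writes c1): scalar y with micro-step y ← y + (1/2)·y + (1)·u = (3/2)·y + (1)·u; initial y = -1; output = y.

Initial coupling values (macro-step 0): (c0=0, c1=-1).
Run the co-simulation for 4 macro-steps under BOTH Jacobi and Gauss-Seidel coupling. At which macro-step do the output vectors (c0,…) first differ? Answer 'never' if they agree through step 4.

[Jacobi] macro 1: S0 reads c0=0 → after 3×micro: 0; S1 reads c0=0 → after 2×micro: -9/4 ⇒ (c0=0, c1=-9/4)
[Jacobi] macro 2: S0 reads c0=0 → after 3×micro: 0; S1 reads c0=0 → after 2×micro: -81/16 ⇒ (c0=0, c1=-81/16)
[Jacobi] macro 3: S0 reads c0=0 → after 3×micro: 0; S1 reads c0=0 → after 2×micro: -729/64 ⇒ (c0=0, c1=-729/64)
[Jacobi] macro 4: S0 reads c0=0 → after 3×micro: 0; S1 reads c0=0 → after 2×micro: -6561/256 ⇒ (c0=0, c1=-6561/256)
[Gauss-Seidel] macro 1: S0 reads c0=0 → after 3×micro: 0; S1 reads c0=0 → after 2×micro: -9/4 ⇒ (c0=0, c1=-9/4)
[Gauss-Seidel] macro 2: S0 reads c0=0 → after 3×micro: 0; S1 reads c0=0 → after 2×micro: -81/16 ⇒ (c0=0, c1=-81/16)
[Gauss-Seidel] macro 3: S0 reads c0=0 → after 3×micro: 0; S1 reads c0=0 → after 2×micro: -729/64 ⇒ (c0=0, c1=-729/64)
[Gauss-Seidel] macro 4: S0 reads c0=0 → after 3×micro: 0; S1 reads c0=0 → after 2×micro: -6561/256 ⇒ (c0=0, c1=-6561/256)

first divergence at macro-step: never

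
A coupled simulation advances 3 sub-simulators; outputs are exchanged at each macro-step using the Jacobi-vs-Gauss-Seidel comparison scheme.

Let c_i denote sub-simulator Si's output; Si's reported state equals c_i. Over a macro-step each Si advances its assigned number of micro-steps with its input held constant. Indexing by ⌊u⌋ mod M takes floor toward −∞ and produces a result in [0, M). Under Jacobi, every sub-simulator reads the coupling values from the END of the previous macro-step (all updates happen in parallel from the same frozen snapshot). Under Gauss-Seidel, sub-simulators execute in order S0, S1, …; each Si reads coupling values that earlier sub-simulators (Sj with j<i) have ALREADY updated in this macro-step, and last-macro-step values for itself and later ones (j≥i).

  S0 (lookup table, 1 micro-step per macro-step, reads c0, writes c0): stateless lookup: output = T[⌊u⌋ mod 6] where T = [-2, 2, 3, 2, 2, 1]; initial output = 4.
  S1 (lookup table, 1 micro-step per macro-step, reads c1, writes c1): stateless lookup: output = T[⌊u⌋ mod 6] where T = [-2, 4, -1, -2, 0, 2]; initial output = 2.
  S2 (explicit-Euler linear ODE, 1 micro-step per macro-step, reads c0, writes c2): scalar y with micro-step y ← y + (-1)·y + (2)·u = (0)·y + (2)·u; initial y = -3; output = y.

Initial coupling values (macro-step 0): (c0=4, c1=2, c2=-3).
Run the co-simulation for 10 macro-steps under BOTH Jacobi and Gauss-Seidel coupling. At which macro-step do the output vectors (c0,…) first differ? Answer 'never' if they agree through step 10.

first divergence at macro-step: 1

[Jacobi] macro 1: S0 reads c0=4 → after 1×micro: 2; S1 reads c1=2 → after 1×micro: -1; S2 reads c0=4 → after 1×micro: 8 ⇒ (c0=2, c1=-1, c2=8)
[Jacobi] macro 2: S0 reads c0=2 → after 1×micro: 3; S1 reads c1=-1 → after 1×micro: 2; S2 reads c0=2 → after 1×micro: 4 ⇒ (c0=3, c1=2, c2=4)
[Jacobi] macro 3: S0 reads c0=3 → after 1×micro: 2; S1 reads c1=2 → after 1×micro: -1; S2 reads c0=3 → after 1×micro: 6 ⇒ (c0=2, c1=-1, c2=6)
[Jacobi] macro 4: S0 reads c0=2 → after 1×micro: 3; S1 reads c1=-1 → after 1×micro: 2; S2 reads c0=2 → after 1×micro: 4 ⇒ (c0=3, c1=2, c2=4)
[Jacobi] macro 5: S0 reads c0=3 → after 1×micro: 2; S1 reads c1=2 → after 1×micro: -1; S2 reads c0=3 → after 1×micro: 6 ⇒ (c0=2, c1=-1, c2=6)
[Jacobi] macro 6: S0 reads c0=2 → after 1×micro: 3; S1 reads c1=-1 → after 1×micro: 2; S2 reads c0=2 → after 1×micro: 4 ⇒ (c0=3, c1=2, c2=4)
[Jacobi] macro 7: S0 reads c0=3 → after 1×micro: 2; S1 reads c1=2 → after 1×micro: -1; S2 reads c0=3 → after 1×micro: 6 ⇒ (c0=2, c1=-1, c2=6)
[Jacobi] macro 8: S0 reads c0=2 → after 1×micro: 3; S1 reads c1=-1 → after 1×micro: 2; S2 reads c0=2 → after 1×micro: 4 ⇒ (c0=3, c1=2, c2=4)
[Jacobi] macro 9: S0 reads c0=3 → after 1×micro: 2; S1 reads c1=2 → after 1×micro: -1; S2 reads c0=3 → after 1×micro: 6 ⇒ (c0=2, c1=-1, c2=6)
[Jacobi] macro 10: S0 reads c0=2 → after 1×micro: 3; S1 reads c1=-1 → after 1×micro: 2; S2 reads c0=2 → after 1×micro: 4 ⇒ (c0=3, c1=2, c2=4)
[Gauss-Seidel] macro 1: S0 reads c0=4 → after 1×micro: 2; S1 reads c1=2 → after 1×micro: -1; S2 reads c0=2 → after 1×micro: 4 ⇒ (c0=2, c1=-1, c2=4)
[Gauss-Seidel] macro 2: S0 reads c0=2 → after 1×micro: 3; S1 reads c1=-1 → after 1×micro: 2; S2 reads c0=3 → after 1×micro: 6 ⇒ (c0=3, c1=2, c2=6)
[Gauss-Seidel] macro 3: S0 reads c0=3 → after 1×micro: 2; S1 reads c1=2 → after 1×micro: -1; S2 reads c0=2 → after 1×micro: 4 ⇒ (c0=2, c1=-1, c2=4)
[Gauss-Seidel] macro 4: S0 reads c0=2 → after 1×micro: 3; S1 reads c1=-1 → after 1×micro: 2; S2 reads c0=3 → after 1×micro: 6 ⇒ (c0=3, c1=2, c2=6)
[Gauss-Seidel] macro 5: S0 reads c0=3 → after 1×micro: 2; S1 reads c1=2 → after 1×micro: -1; S2 reads c0=2 → after 1×micro: 4 ⇒ (c0=2, c1=-1, c2=4)
[Gauss-Seidel] macro 6: S0 reads c0=2 → after 1×micro: 3; S1 reads c1=-1 → after 1×micro: 2; S2 reads c0=3 → after 1×micro: 6 ⇒ (c0=3, c1=2, c2=6)
[Gauss-Seidel] macro 7: S0 reads c0=3 → after 1×micro: 2; S1 reads c1=2 → after 1×micro: -1; S2 reads c0=2 → after 1×micro: 4 ⇒ (c0=2, c1=-1, c2=4)
[Gauss-Seidel] macro 8: S0 reads c0=2 → after 1×micro: 3; S1 reads c1=-1 → after 1×micro: 2; S2 reads c0=3 → after 1×micro: 6 ⇒ (c0=3, c1=2, c2=6)
[Gauss-Seidel] macro 9: S0 reads c0=3 → after 1×micro: 2; S1 reads c1=2 → after 1×micro: -1; S2 reads c0=2 → after 1×micro: 4 ⇒ (c0=2, c1=-1, c2=4)
[Gauss-Seidel] macro 10: S0 reads c0=2 → after 1×micro: 3; S1 reads c1=-1 → after 1×micro: 2; S2 reads c0=3 → after 1×micro: 6 ⇒ (c0=3, c1=2, c2=6)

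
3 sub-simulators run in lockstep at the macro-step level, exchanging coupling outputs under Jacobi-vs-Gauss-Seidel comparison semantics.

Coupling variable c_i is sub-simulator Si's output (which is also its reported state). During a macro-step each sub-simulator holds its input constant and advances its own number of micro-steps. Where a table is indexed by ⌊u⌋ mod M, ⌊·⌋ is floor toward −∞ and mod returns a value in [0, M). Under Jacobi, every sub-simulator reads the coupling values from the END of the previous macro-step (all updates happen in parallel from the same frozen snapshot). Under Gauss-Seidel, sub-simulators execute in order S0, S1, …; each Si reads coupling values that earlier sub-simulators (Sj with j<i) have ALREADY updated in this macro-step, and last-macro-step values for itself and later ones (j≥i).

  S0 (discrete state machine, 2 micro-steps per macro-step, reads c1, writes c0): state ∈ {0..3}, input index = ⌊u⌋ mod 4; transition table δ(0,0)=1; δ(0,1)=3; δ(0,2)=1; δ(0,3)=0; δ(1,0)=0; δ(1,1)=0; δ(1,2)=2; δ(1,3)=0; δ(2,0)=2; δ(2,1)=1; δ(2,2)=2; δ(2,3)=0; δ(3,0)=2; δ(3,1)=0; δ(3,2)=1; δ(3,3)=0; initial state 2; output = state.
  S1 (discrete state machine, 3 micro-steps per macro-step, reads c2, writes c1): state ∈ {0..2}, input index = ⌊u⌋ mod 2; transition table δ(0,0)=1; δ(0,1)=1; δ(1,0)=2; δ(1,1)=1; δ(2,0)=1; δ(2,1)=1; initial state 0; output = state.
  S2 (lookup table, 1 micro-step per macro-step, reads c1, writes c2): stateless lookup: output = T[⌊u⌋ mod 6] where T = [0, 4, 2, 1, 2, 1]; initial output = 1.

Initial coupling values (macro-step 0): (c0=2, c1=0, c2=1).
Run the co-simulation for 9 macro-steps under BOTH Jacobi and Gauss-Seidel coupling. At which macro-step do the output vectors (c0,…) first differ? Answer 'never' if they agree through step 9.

first divergence at macro-step: 1

[Jacobi] macro 1: S0 reads c1=0 → after 2×micro: 2; S1 reads c2=1 → after 3×micro: 1; S2 reads c1=0 → after 1×micro: 0 ⇒ (c0=2, c1=1, c2=0)
[Jacobi] macro 2: S0 reads c1=1 → after 2×micro: 0; S1 reads c2=0 → after 3×micro: 2; S2 reads c1=1 → after 1×micro: 4 ⇒ (c0=0, c1=2, c2=4)
[Jacobi] macro 3: S0 reads c1=2 → after 2×micro: 2; S1 reads c2=4 → after 3×micro: 1; S2 reads c1=2 → after 1×micro: 2 ⇒ (c0=2, c1=1, c2=2)
[Jacobi] macro 4: S0 reads c1=1 → after 2×micro: 0; S1 reads c2=2 → after 3×micro: 2; S2 reads c1=1 → after 1×micro: 4 ⇒ (c0=0, c1=2, c2=4)
[Jacobi] macro 5: S0 reads c1=2 → after 2×micro: 2; S1 reads c2=4 → after 3×micro: 1; S2 reads c1=2 → after 1×micro: 2 ⇒ (c0=2, c1=1, c2=2)
[Jacobi] macro 6: S0 reads c1=1 → after 2×micro: 0; S1 reads c2=2 → after 3×micro: 2; S2 reads c1=1 → after 1×micro: 4 ⇒ (c0=0, c1=2, c2=4)
[Jacobi] macro 7: S0 reads c1=2 → after 2×micro: 2; S1 reads c2=4 → after 3×micro: 1; S2 reads c1=2 → after 1×micro: 2 ⇒ (c0=2, c1=1, c2=2)
[Jacobi] macro 8: S0 reads c1=1 → after 2×micro: 0; S1 reads c2=2 → after 3×micro: 2; S2 reads c1=1 → after 1×micro: 4 ⇒ (c0=0, c1=2, c2=4)
[Jacobi] macro 9: S0 reads c1=2 → after 2×micro: 2; S1 reads c2=4 → after 3×micro: 1; S2 reads c1=2 → after 1×micro: 2 ⇒ (c0=2, c1=1, c2=2)
[Gauss-Seidel] macro 1: S0 reads c1=0 → after 2×micro: 2; S1 reads c2=1 → after 3×micro: 1; S2 reads c1=1 → after 1×micro: 4 ⇒ (c0=2, c1=1, c2=4)
[Gauss-Seidel] macro 2: S0 reads c1=1 → after 2×micro: 0; S1 reads c2=4 → after 3×micro: 2; S2 reads c1=2 → after 1×micro: 2 ⇒ (c0=0, c1=2, c2=2)
[Gauss-Seidel] macro 3: S0 reads c1=2 → after 2×micro: 2; S1 reads c2=2 → after 3×micro: 1; S2 reads c1=1 → after 1×micro: 4 ⇒ (c0=2, c1=1, c2=4)
[Gauss-Seidel] macro 4: S0 reads c1=1 → after 2×micro: 0; S1 reads c2=4 → after 3×micro: 2; S2 reads c1=2 → after 1×micro: 2 ⇒ (c0=0, c1=2, c2=2)
[Gauss-Seidel] macro 5: S0 reads c1=2 → after 2×micro: 2; S1 reads c2=2 → after 3×micro: 1; S2 reads c1=1 → after 1×micro: 4 ⇒ (c0=2, c1=1, c2=4)
[Gauss-Seidel] macro 6: S0 reads c1=1 → after 2×micro: 0; S1 reads c2=4 → after 3×micro: 2; S2 reads c1=2 → after 1×micro: 2 ⇒ (c0=0, c1=2, c2=2)
[Gauss-Seidel] macro 7: S0 reads c1=2 → after 2×micro: 2; S1 reads c2=2 → after 3×micro: 1; S2 reads c1=1 → after 1×micro: 4 ⇒ (c0=2, c1=1, c2=4)
[Gauss-Seidel] macro 8: S0 reads c1=1 → after 2×micro: 0; S1 reads c2=4 → after 3×micro: 2; S2 reads c1=2 → after 1×micro: 2 ⇒ (c0=0, c1=2, c2=2)
[Gauss-Seidel] macro 9: S0 reads c1=2 → after 2×micro: 2; S1 reads c2=2 → after 3×micro: 1; S2 reads c1=1 → after 1×micro: 4 ⇒ (c0=2, c1=1, c2=4)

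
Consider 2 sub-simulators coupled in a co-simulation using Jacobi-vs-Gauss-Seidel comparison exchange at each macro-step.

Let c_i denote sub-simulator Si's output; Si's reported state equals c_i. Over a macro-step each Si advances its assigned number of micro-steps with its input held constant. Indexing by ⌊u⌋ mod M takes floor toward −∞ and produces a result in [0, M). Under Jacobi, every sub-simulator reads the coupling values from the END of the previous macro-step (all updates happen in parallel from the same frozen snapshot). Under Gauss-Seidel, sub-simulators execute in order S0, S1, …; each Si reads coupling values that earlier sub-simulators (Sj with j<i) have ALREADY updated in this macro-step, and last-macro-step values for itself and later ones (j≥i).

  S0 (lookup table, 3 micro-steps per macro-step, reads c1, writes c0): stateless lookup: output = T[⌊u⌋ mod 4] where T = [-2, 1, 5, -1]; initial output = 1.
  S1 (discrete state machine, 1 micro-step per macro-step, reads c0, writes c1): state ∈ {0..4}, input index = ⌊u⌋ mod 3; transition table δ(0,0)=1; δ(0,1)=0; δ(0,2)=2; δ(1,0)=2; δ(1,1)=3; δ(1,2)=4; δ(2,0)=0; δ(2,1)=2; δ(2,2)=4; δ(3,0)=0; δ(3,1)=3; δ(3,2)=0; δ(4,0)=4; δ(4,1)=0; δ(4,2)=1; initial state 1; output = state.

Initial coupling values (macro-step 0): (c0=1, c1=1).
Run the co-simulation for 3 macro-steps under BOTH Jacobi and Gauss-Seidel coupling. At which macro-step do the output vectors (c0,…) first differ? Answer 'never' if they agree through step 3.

first divergence at macro-step: 2

[Jacobi] macro 1: S0 reads c1=1 → after 3×micro: 1; S1 reads c0=1 → after 1×micro: 3 ⇒ (c0=1, c1=3)
[Jacobi] macro 2: S0 reads c1=3 → after 3×micro: -1; S1 reads c0=1 → after 1×micro: 3 ⇒ (c0=-1, c1=3)
[Jacobi] macro 3: S0 reads c1=3 → after 3×micro: -1; S1 reads c0=-1 → after 1×micro: 0 ⇒ (c0=-1, c1=0)
[Gauss-Seidel] macro 1: S0 reads c1=1 → after 3×micro: 1; S1 reads c0=1 → after 1×micro: 3 ⇒ (c0=1, c1=3)
[Gauss-Seidel] macro 2: S0 reads c1=3 → after 3×micro: -1; S1 reads c0=-1 → after 1×micro: 0 ⇒ (c0=-1, c1=0)
[Gauss-Seidel] macro 3: S0 reads c1=0 → after 3×micro: -2; S1 reads c0=-2 → after 1×micro: 0 ⇒ (c0=-2, c1=0)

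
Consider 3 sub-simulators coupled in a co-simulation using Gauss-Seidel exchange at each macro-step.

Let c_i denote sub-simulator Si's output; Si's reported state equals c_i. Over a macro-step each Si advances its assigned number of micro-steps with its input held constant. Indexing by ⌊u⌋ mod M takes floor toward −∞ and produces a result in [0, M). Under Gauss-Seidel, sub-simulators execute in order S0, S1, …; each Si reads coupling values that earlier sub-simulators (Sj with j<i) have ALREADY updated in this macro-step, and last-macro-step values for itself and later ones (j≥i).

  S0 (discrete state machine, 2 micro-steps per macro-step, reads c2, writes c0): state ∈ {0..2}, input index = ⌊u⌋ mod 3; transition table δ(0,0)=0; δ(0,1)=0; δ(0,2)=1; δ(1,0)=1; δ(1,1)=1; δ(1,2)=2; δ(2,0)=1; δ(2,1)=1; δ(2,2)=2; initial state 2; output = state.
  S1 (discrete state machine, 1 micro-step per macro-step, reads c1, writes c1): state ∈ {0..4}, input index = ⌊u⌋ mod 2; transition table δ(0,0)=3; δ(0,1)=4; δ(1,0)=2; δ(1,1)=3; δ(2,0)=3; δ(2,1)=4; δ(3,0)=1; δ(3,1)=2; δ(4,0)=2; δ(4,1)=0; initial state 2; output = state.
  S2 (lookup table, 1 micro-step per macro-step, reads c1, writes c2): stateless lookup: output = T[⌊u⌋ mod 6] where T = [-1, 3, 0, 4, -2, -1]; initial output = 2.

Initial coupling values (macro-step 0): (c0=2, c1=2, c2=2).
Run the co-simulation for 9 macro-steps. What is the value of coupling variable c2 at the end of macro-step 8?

macro 1: S0 reads c2=2 → after 2×micro: 2; S1 reads c1=2 → after 1×micro: 3; S2 reads c1=3 → after 1×micro: 4 ⇒ (c0=2, c1=3, c2=4)
macro 2: S0 reads c2=4 → after 2×micro: 1; S1 reads c1=3 → after 1×micro: 2; S2 reads c1=2 → after 1×micro: 0 ⇒ (c0=1, c1=2, c2=0)
macro 3: S0 reads c2=0 → after 2×micro: 1; S1 reads c1=2 → after 1×micro: 3; S2 reads c1=3 → after 1×micro: 4 ⇒ (c0=1, c1=3, c2=4)
macro 4: S0 reads c2=4 → after 2×micro: 1; S1 reads c1=3 → after 1×micro: 2; S2 reads c1=2 → after 1×micro: 0 ⇒ (c0=1, c1=2, c2=0)
macro 5: S0 reads c2=0 → after 2×micro: 1; S1 reads c1=2 → after 1×micro: 3; S2 reads c1=3 → after 1×micro: 4 ⇒ (c0=1, c1=3, c2=4)
macro 6: S0 reads c2=4 → after 2×micro: 1; S1 reads c1=3 → after 1×micro: 2; S2 reads c1=2 → after 1×micro: 0 ⇒ (c0=1, c1=2, c2=0)
macro 7: S0 reads c2=0 → after 2×micro: 1; S1 reads c1=2 → after 1×micro: 3; S2 reads c1=3 → after 1×micro: 4 ⇒ (c0=1, c1=3, c2=4)
macro 8: S0 reads c2=4 → after 2×micro: 1; S1 reads c1=3 → after 1×micro: 2; S2 reads c1=2 → after 1×micro: 0 ⇒ (c0=1, c1=2, c2=0)
macro 9: S0 reads c2=0 → after 2×micro: 1; S1 reads c1=2 → after 1×micro: 3; S2 reads c1=3 → after 1×micro: 4 ⇒ (c0=1, c1=3, c2=4)

c2 at macro-step 8 = 0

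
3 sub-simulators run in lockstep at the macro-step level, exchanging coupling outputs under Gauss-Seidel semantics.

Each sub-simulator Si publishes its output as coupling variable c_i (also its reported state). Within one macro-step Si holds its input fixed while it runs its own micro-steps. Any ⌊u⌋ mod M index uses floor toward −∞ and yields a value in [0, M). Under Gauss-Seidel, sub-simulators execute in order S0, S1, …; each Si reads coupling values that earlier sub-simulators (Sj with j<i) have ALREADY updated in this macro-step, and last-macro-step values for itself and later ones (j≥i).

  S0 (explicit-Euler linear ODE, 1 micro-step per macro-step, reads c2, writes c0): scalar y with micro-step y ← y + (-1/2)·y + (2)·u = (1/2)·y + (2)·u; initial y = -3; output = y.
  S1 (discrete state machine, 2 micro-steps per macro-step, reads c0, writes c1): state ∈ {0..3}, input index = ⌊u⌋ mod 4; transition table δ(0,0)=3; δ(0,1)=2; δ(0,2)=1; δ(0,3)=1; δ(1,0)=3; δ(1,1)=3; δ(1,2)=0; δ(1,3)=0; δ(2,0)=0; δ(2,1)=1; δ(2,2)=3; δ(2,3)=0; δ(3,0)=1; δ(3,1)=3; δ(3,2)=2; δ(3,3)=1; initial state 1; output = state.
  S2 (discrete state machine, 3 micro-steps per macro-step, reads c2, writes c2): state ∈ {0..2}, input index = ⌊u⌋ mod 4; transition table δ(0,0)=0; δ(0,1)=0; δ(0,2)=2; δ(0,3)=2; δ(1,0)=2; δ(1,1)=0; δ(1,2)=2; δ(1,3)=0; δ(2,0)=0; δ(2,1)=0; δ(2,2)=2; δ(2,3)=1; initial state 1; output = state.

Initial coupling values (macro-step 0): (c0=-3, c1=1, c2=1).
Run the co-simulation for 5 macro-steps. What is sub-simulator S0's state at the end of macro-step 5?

S0 state at macro-step 5 = 1/32

macro 1: S0 reads c2=1 → after 1×micro: 1/2; S1 reads c0=1/2 → after 2×micro: 1; S2 reads c2=1 → after 3×micro: 0 ⇒ (c0=1/2, c1=1, c2=0)
macro 2: S0 reads c2=0 → after 1×micro: 1/4; S1 reads c0=1/4 → after 2×micro: 1; S2 reads c2=0 → after 3×micro: 0 ⇒ (c0=1/4, c1=1, c2=0)
macro 3: S0 reads c2=0 → after 1×micro: 1/8; S1 reads c0=1/8 → after 2×micro: 1; S2 reads c2=0 → after 3×micro: 0 ⇒ (c0=1/8, c1=1, c2=0)
macro 4: S0 reads c2=0 → after 1×micro: 1/16; S1 reads c0=1/16 → after 2×micro: 1; S2 reads c2=0 → after 3×micro: 0 ⇒ (c0=1/16, c1=1, c2=0)
macro 5: S0 reads c2=0 → after 1×micro: 1/32; S1 reads c0=1/32 → after 2×micro: 1; S2 reads c2=0 → after 3×micro: 0 ⇒ (c0=1/32, c1=1, c2=0)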